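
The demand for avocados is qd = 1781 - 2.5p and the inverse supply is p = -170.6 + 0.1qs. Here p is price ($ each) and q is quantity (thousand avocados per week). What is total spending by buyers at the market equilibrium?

Total spending by buyers = 10596

Solving each curve for q: qs = 1706 + 10p.
Equating demand and supply, 1781 - 2.5p = 1706 + 10p gives 12.5p = 75, so p* = 6.
Then q* = 1781 - 2.5(6) = 1766.
Total spending by buyers = p* × q* = 6 × 1766 = 10596.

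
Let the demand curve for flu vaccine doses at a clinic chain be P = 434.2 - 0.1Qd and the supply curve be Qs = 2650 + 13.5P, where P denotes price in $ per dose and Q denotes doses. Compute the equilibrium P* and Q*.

P* = 72, Q* = 3622

Inverting to quantity form: Qd = 4342 - 10P.
Equating demand and supply, 4342 - 10P = 2650 + 13.5P gives 23.5P = 1692, so P* = 72.
Then Q* = 4342 - 10(72) = 3622.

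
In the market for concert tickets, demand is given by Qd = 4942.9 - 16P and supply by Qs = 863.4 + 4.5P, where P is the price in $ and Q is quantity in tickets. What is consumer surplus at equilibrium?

Consumer surplus = 96679.0378125

At equilibrium Qd = Qs, so 4942.9 - 16P = 863.4 + 4.5P; collecting terms, 4079.5 = 20.5P and P* = 199.
Plugging P* into demand: Q* = 4942.9 - 16(199) = 1758.9.
Demand choke price (Qd = 0): P = 4942.9/16 = 308.93125. Consumer surplus = ½ × (308.93125 - 199) × 1758.9 = 96679.0378125.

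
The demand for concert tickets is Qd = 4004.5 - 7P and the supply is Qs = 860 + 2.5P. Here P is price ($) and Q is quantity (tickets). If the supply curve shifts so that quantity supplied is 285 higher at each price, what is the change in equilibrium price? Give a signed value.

ΔP = -30

Equating demand and supply, 4004.5 - 7P = 860 + 2.5P gives 9.5P = 3144.5, so P* = 331.
Plugging P* into demand: Q* = 4004.5 - 7(331) = 1687.5.
After the shift, supply is Qs = 1145 + 2.5P.
The new intersection has 2859.5 = 9.5P, i.e. P = 301, Q = 1897.5.
ΔP = 301 - 331 = -30.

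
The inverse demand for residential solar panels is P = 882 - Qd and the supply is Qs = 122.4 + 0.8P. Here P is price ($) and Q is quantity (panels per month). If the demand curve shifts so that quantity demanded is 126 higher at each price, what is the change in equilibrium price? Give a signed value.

Inverting to quantity form: Qd = 882 - P.
Set Qd = Qs: 882 - P = 122.4 + 0.8P, so 759.6 = 1.8P and P* = 422.
Substitute back: Q* = 882 - 422 = 460.
After the shift, demand is Qd = 1008 - P.
New equilibrium: 885.6 = 1.8P, so P = 492 and Q = 516.
ΔP = 492 - 422 = 70.

ΔP = 70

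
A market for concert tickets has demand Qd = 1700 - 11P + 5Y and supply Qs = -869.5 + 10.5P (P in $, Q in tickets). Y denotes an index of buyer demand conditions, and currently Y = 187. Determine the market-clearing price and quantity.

P* = 163, Q* = 842

With Y = 187, demand is Qd = 2635 - 11P.
At equilibrium Qd = Qs, so 2635 - 11P = -869.5 + 10.5P; collecting terms, 3504.5 = 21.5P and P* = 163.
Plugging P* into demand: Q* = 2635 - 11(163) = 842.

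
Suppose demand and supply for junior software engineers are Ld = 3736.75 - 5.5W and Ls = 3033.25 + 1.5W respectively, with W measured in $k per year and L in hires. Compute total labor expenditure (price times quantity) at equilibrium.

Total labor expenditure = 319992

The market clears where 3736.75 - 5.5W = 3033.25 + 1.5W. Rearranging, 7W = 703.5, hence W* = 100.5.
Then L* = 3736.75 - 5.5(100.5) = 3184.
Total labor expenditure = W* × L* = 100.5 × 3184 = 319992.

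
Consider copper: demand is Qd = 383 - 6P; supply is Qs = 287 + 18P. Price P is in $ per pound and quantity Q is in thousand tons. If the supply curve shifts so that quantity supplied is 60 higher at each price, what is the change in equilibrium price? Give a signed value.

The market clears where 383 - 6P = 287 + 18P. Rearranging, 24P = 96, hence P* = 4.
Substitute back: Q* = 383 - 6(4) = 359.
After the shift, supply is Qs = 347 + 18P.
New equilibrium: 36 = 24P, so P = 1.5 and Q = 374.
ΔP = 1.5 - 4 = -2.5.

ΔP = -2.5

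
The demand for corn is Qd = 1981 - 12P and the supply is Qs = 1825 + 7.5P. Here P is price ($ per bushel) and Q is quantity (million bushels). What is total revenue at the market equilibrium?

Total revenue = 15080

The market clears where 1981 - 12P = 1825 + 7.5P. Rearranging, 19.5P = 156, hence P* = 8.
Then Q* = 1981 - 12(8) = 1885.
Total revenue = P* × Q* = 8 × 1885 = 15080.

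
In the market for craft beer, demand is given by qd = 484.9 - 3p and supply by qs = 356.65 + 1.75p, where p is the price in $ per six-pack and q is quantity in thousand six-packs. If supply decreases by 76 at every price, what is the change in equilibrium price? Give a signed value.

Set qd = qs: 484.9 - 3p = 356.65 + 1.75p, so 128.25 = 4.75p and p* = 27.
Substitute back: q* = 484.9 - 3(27) = 403.9.
After the shift, supply is qs = 280.65 + 1.75p.
The new intersection has 204.25 = 4.75p, i.e. p = 43, q = 355.9.
Δp = 43 - 27 = 16.

Δp = 16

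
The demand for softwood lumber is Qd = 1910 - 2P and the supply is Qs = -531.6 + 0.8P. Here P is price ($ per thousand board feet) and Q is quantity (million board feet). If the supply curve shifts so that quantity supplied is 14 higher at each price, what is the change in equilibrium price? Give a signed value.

Set Qd = Qs: 1910 - 2P = -531.6 + 0.8P, so 2441.6 = 2.8P and P* = 872.
Substitute back: Q* = 1910 - 2(872) = 166.
After the shift, supply is Qs = -517.6 + 0.8P.
The new intersection has 2427.6 = 2.8P, i.e. P = 867, Q = 176.
ΔP = 867 - 872 = -5.

ΔP = -5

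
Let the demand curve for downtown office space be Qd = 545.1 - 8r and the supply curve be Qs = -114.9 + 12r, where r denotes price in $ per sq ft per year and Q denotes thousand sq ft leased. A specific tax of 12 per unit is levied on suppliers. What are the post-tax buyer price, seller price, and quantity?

With a tax of 12 on suppliers, they supply based on the net price r_s = r_b - 12, so Qs = -258.9 + 12r_b.
Set Qd = Qs: 545.1 - 8r_b = -258.9 + 12r_b, so 804 = 20r_b and r_b = 40.2.
Then r_s = 40.2 - 12 = 28.2 and Q = 545.1 - 8(40.2) = 223.5.

r_b = 40.2, r_s = 28.2, Q = 223.5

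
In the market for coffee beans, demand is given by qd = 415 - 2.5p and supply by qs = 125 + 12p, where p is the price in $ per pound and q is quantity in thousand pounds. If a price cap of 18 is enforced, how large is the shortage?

Evaluating both curves at the ceiling price 18 gives qd = 370, qs = 341.
Shortage = qd - qs = 370 - 341 = 29.

Shortage = 29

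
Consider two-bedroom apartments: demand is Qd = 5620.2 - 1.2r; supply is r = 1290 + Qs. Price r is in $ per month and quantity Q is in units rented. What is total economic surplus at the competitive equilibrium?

Inverting to quantity form: Qs = -1290 + r.
The market clears where 5620.2 - 1.2r = -1290 + r. Rearranging, 2.2r = 6910.2, hence r* = 3141.
Substitute back: Q* = 5620.2 - 1.2(3141) = 1851.
Demand choke price = 4683.5; supply choke price = 1290. CS = ½(4683.5 - 3141)(1851) = 1427583.75; PS = ½(3141 - 1290)(1851) = 1713100.5. Total surplus = 3140684.25.

Total surplus = 3140684.25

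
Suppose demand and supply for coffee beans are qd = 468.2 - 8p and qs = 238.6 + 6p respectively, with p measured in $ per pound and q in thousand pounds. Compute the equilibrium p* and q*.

Set qd = qs: 468.2 - 8p = 238.6 + 6p, so 229.6 = 14p and p* = 16.4.
Substitute back: q* = 468.2 - 8(16.4) = 337.

p* = 16.4, q* = 337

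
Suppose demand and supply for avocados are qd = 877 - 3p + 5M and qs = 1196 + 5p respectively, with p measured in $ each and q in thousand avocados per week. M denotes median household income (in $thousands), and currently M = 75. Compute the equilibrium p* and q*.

p* = 7, q* = 1231

With M = 75, demand is qd = 1252 - 3p.
At equilibrium qd = qs, so 1252 - 3p = 1196 + 5p; collecting terms, 56 = 8p and p* = 7.
Substitute back: q* = 1252 - 3(7) = 1231.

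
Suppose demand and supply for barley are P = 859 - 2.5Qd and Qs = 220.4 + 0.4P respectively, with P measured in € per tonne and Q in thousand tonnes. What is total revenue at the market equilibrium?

Total revenue = 43428

In direct form, Qd = 343.6 - 0.4P.
Equating demand and supply, 343.6 - 0.4P = 220.4 + 0.4P gives 0.8P = 123.2, so P* = 154.
Then Q* = 343.6 - 0.4(154) = 282.
Total revenue = P* × Q* = 154 × 282 = 43428.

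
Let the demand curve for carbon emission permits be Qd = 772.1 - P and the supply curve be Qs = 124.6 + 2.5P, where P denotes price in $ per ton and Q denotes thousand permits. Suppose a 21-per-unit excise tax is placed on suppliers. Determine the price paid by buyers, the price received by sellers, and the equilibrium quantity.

The tax drives a wedge P_b - P_s = 21. Substituting P_s = P_b - 21 into supply: Qs = 72.1 + 2.5P_b.
Market clearing requires 772.1 - P_b = 72.1 + 2.5P_b; hence 700 = 3.5P_b and P_b = 200.
So P_s = 179 and the quantity traded is Q = 772.1 - 200 = 572.1.

P_b = 200, P_s = 179, Q = 572.1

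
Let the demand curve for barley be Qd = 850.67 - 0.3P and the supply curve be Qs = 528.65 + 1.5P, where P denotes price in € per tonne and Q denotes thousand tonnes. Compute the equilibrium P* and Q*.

P* = 178.9, Q* = 797

Equating demand and supply, 850.67 - 0.3P = 528.65 + 1.5P gives 1.8P = 322.02, so P* = 178.9.
Substitute back: Q* = 850.67 - 0.3(178.9) = 797.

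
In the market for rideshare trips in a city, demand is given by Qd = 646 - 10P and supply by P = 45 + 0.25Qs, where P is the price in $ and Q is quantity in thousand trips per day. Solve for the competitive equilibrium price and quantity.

P* = 59, Q* = 56

Solving each curve for Q: Qs = -180 + 4P.
Set Qd = Qs: 646 - 10P = -180 + 4P, so 826 = 14P and P* = 59.
Plugging P* into demand: Q* = 646 - 10(59) = 56.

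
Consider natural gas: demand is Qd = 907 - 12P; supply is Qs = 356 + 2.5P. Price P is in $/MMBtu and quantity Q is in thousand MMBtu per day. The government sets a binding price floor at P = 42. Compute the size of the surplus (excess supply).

Surplus = 58

With P fixed at 42, quantity demanded is 403 and quantity supplied is 461.
Surplus = Qs - Qd = 461 - 403 = 58.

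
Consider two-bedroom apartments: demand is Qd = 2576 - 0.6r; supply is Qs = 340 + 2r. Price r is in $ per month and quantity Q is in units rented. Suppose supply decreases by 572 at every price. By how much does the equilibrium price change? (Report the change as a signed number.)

Set Qd = Qs: 2576 - 0.6r = 340 + 2r, so 2236 = 2.6r and r* = 860.
Substitute back: Q* = 2576 - 0.6(860) = 2060.
After the shift, supply is Qs = -232 + 2r.
New equilibrium: 2808 = 2.6r, so r = 1080 and Q = 1928.
Δr = 1080 - 860 = 220.

Δr = 220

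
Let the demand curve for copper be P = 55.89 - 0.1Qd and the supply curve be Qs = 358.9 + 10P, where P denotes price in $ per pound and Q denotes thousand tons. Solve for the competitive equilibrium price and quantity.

Inverting to quantity form: Qd = 558.9 - 10P.
Equating demand and supply, 558.9 - 10P = 358.9 + 10P gives 20P = 200, so P* = 10.
From the demand curve, Q* = 558.9 - 10(10) = 458.9.

P* = 10, Q* = 458.9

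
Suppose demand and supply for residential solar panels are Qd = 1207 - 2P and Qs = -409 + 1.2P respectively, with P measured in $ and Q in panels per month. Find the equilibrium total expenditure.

Total expenditure = 99485

At equilibrium Qd = Qs, so 1207 - 2P = -409 + 1.2P; collecting terms, 1616 = 3.2P and P* = 505.
Substitute back: Q* = 1207 - 2(505) = 197.
Total expenditure = P* × Q* = 505 × 197 = 99485.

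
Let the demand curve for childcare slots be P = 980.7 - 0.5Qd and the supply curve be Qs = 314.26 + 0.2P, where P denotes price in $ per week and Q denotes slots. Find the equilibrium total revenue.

Rewriting in direct form: Qd = 1961.4 - 2P.
At equilibrium Qd = Qs, so 1961.4 - 2P = 314.26 + 0.2P; collecting terms, 1647.14 = 2.2P and P* = 748.7.
Plugging P* into demand: Q* = 1961.4 - 2(748.7) = 464.
Total revenue = P* × Q* = 748.7 × 464 = 347396.8.

Total revenue = 347396.8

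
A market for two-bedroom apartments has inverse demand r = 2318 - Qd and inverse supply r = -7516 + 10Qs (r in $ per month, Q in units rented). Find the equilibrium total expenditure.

Solving each curve for Q: Qd = 2318 - r and Qs = 751.6 + 0.1r.
The market clears where 2318 - r = 751.6 + 0.1r. Rearranging, 1.1r = 1566.4, hence r* = 1424.
From the demand curve, Q* = 2318 - 1424 = 894.
Total expenditure = r* × Q* = 1424 × 894 = 1273056.

Total expenditure = 1273056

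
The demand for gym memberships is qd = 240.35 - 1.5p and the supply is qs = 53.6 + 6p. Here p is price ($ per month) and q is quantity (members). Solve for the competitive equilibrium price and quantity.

Equating demand and supply, 240.35 - 1.5p = 53.6 + 6p gives 7.5p = 186.75, so p* = 24.9.
Plugging p* into demand: q* = 240.35 - 1.5(24.9) = 203.

p* = 24.9, q* = 203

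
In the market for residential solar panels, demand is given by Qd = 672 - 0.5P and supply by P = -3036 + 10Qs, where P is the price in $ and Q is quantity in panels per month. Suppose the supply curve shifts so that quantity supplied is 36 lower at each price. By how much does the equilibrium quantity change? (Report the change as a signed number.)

Solving each curve for Q: Qs = 303.6 + 0.1P.
At equilibrium Qd = Qs, so 672 - 0.5P = 303.6 + 0.1P; collecting terms, 368.4 = 0.6P and P* = 614.
Substitute back: Q* = 672 - 0.5(614) = 365.
After the shift, supply is Qs = 267.6 + 0.1P.
New equilibrium: 404.4 = 0.6P, so P = 674 and Q = 335.
ΔQ = 335 - 365 = -30.

ΔQ = -30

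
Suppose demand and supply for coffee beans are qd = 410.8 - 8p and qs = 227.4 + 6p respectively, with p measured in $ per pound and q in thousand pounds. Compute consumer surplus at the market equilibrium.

At equilibrium qd = qs, so 410.8 - 8p = 227.4 + 6p; collecting terms, 183.4 = 14p and p* = 13.1.
Then q* = 410.8 - 8(13.1) = 306.
Demand choke price (qd = 0): p = 410.8/8 = 51.35. Consumer surplus = ½ × (51.35 - 13.1) × 306 = 5852.25.

Consumer surplus = 5852.25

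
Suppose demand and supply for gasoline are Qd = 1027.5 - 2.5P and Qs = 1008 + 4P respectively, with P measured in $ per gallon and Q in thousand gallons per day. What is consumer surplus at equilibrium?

Consumer surplus = 208080

Equating demand and supply, 1027.5 - 2.5P = 1008 + 4P gives 6.5P = 19.5, so P* = 3.
Then Q* = 1027.5 - 2.5(3) = 1020.
Demand choke price (Qd = 0): P = 1027.5/2.5 = 411. Consumer surplus = ½ × (411 - 3) × 1020 = 208080.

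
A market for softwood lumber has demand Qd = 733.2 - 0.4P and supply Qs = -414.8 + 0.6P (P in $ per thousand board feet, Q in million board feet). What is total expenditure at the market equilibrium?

At equilibrium Qd = Qs, so 733.2 - 0.4P = -414.8 + 0.6P; collecting terms, 1148 = P and P* = 1148.
Substitute back: Q* = 733.2 - 0.4(1148) = 274.
Total expenditure = P* × Q* = 1148 × 274 = 314552.

Total expenditure = 314552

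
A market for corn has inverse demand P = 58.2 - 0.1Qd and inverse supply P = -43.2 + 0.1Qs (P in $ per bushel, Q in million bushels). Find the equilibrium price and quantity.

In direct form, Qd = 582 - 10P and Qs = 432 + 10P.
The market clears where 582 - 10P = 432 + 10P. Rearranging, 20P = 150, hence P* = 7.5.
Substitute back: Q* = 582 - 10(7.5) = 507.

P* = 7.5, Q* = 507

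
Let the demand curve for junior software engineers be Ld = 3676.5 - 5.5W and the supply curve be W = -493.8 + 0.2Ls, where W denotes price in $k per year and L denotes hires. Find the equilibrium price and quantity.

W* = 115, L* = 3044

Inverting to quantity form: Ls = 2469 + 5W.
At equilibrium Ld = Ls, so 3676.5 - 5.5W = 2469 + 5W; collecting terms, 1207.5 = 10.5W and W* = 115.
From the demand curve, L* = 3676.5 - 5.5(115) = 3044.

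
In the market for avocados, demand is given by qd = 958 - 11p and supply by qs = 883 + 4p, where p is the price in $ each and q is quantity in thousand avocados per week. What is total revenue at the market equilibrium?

Total revenue = 4515

Set qd = qs: 958 - 11p = 883 + 4p, so 75 = 15p and p* = 5.
From the demand curve, q* = 958 - 11(5) = 903.
Total revenue = p* × q* = 5 × 903 = 4515.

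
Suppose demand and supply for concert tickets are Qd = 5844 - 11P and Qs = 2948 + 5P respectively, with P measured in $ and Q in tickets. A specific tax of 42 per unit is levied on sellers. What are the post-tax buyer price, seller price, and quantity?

The tax drives a wedge P_b - P_s = 42. Substituting P_s = P_b - 42 into supply: Qs = 2738 + 5P_b.
Market clearing requires 5844 - 11P_b = 2738 + 5P_b; hence 3106 = 16P_b and P_b = 194.125.
So P_s = 152.125 and the quantity traded is Q = 5844 - 11(194.125) = 3708.625.

P_b = 194.125, P_s = 152.125, Q = 3708.625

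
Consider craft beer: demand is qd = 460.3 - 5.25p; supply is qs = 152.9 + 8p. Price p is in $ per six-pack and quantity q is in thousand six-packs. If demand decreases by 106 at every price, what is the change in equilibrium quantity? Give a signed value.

Δq = -64

Set qd = qs: 460.3 - 5.25p = 152.9 + 8p, so 307.4 = 13.25p and p* = 23.2.
Then q* = 460.3 - 5.25(23.2) = 338.5.
After the shift, demand is qd = 354.3 - 5.25p.
New equilibrium: 201.4 = 13.25p, so p = 15.2 and q = 274.5.
Δq = 274.5 - 338.5 = -64.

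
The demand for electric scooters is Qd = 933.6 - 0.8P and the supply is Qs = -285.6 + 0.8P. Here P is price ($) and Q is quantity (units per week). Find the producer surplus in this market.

Producer surplus = 65610

At equilibrium Qd = Qs, so 933.6 - 0.8P = -285.6 + 0.8P; collecting terms, 1219.2 = 1.6P and P* = 762.
Plugging P* into demand: Q* = 933.6 - 0.8(762) = 324.
Supply choke price (Qs = 0): P = 357. Producer surplus = ½ × (762 - 357) × 324 = 65610.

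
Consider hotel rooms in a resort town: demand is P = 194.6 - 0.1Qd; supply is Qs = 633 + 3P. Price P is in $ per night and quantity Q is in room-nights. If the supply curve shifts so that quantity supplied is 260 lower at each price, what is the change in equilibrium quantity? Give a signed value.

Solving each curve for Q: Qd = 1946 - 10P.
Set Qd = Qs: 1946 - 10P = 633 + 3P, so 1313 = 13P and P* = 101.
Then Q* = 1946 - 10(101) = 936.
After the shift, supply is Qs = 373 + 3P.
The new intersection has 1573 = 13P, i.e. P = 121, Q = 736.
ΔQ = 736 - 936 = -200.

ΔQ = -200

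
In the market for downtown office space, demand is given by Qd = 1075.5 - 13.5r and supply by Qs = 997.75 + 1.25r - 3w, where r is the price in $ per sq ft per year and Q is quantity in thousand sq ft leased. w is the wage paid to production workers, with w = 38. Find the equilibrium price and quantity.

r* = 13, Q* = 900

With w = 38, supply is Qs = 883.75 + 1.25r.
Set Qd = Qs: 1075.5 - 13.5r = 883.75 + 1.25r, so 191.75 = 14.75r and r* = 13.
From the demand curve, Q* = 1075.5 - 13.5(13) = 900.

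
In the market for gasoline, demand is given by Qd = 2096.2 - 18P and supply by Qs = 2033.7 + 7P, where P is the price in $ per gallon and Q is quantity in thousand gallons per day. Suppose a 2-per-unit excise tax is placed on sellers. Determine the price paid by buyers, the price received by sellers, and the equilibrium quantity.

P_b = 3.06, P_s = 1.06, Q = 2041.12

With a tax of 2 on sellers, they supply based on the net price P_s = P_b - 2, so Qs = 2019.7 + 7P_b.
Set Qd = Qs: 2096.2 - 18P_b = 2019.7 + 7P_b, so 76.5 = 25P_b and P_b = 3.06.
Then P_s = 3.06 - 2 = 1.06 and Q = 2096.2 - 18(3.06) = 2041.12.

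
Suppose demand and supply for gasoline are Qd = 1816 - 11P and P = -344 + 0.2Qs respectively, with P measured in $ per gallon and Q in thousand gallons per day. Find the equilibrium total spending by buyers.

Total spending by buyers = 10500

In direct form, Qs = 1720 + 5P.
The market clears where 1816 - 11P = 1720 + 5P. Rearranging, 16P = 96, hence P* = 6.
Plugging P* into demand: Q* = 1816 - 11(6) = 1750.
Total spending by buyers = P* × Q* = 6 × 1750 = 10500.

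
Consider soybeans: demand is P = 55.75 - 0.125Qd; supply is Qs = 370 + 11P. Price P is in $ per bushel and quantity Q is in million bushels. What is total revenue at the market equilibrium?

In direct form, Qd = 446 - 8P.
Set Qd = Qs: 446 - 8P = 370 + 11P, so 76 = 19P and P* = 4.
Then Q* = 446 - 8(4) = 414.
Total revenue = P* × Q* = 4 × 414 = 1656.

Total revenue = 1656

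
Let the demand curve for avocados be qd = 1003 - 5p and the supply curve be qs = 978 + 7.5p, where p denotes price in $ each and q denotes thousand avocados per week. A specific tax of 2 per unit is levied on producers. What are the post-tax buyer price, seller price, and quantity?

p_b = 3.2, p_s = 1.2, q = 987

With a tax of 2 on producers, they supply based on the net price p_s = p_b - 2, so qs = 963 + 7.5p_b.
Set qd = qs: 1003 - 5p_b = 963 + 7.5p_b, so 40 = 12.5p_b and p_b = 3.2.
Then p_s = 3.2 - 2 = 1.2 and q = 1003 - 5(3.2) = 987.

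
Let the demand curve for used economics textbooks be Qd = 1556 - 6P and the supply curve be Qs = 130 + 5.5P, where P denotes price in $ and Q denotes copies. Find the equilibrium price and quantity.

At equilibrium Qd = Qs, so 1556 - 6P = 130 + 5.5P; collecting terms, 1426 = 11.5P and P* = 124.
From the demand curve, Q* = 1556 - 6(124) = 812.

P* = 124, Q* = 812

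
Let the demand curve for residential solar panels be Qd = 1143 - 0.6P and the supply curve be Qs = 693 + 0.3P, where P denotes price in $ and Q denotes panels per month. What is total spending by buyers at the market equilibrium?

Set Qd = Qs: 1143 - 0.6P = 693 + 0.3P, so 450 = 0.9P and P* = 500.
From the demand curve, Q* = 1143 - 0.6(500) = 843.
Total spending by buyers = P* × Q* = 500 × 843 = 421500.

Total spending by buyers = 421500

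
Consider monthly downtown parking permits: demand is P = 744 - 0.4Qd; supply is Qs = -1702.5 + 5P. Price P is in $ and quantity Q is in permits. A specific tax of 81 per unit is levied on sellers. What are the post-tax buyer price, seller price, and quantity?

Rewriting in direct form: Qd = 1860 - 2.5P.
The tax drives a wedge P_b - P_s = 81. Substituting P_s = P_b - 81 into supply: Qs = -2107.5 + 5P_b.
Equate demand and the shifted supply: 1860 - 2.5P_b = -2107.5 + 5P_b, giving 7.5P_b = 3967.5, so P_b = 529.
Then P_s = 529 - 81 = 448 and Q = 1860 - 2.5(529) = 537.5.

P_b = 529, P_s = 448, Q = 537.5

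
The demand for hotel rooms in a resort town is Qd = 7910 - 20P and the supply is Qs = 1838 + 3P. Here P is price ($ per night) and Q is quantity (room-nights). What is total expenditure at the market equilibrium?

Total expenditure = 694320

Set Qd = Qs: 7910 - 20P = 1838 + 3P, so 6072 = 23P and P* = 264.
Substitute back: Q* = 7910 - 20(264) = 2630.
Total expenditure = P* × Q* = 264 × 2630 = 694320.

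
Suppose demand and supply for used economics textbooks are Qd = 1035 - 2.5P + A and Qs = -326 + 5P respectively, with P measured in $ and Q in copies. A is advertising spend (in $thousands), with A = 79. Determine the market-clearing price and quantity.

P* = 192, Q* = 634

With A = 79, demand is Qd = 1114 - 2.5P.
Set Qd = Qs: 1114 - 2.5P = -326 + 5P, so 1440 = 7.5P and P* = 192.
Then Q* = 1114 - 2.5(192) = 634.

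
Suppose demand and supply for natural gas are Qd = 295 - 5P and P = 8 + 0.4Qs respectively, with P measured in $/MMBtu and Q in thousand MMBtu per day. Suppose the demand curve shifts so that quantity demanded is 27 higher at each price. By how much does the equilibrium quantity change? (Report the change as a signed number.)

ΔQ = 9

Inverting to quantity form: Qs = -20 + 2.5P.
Equating demand and supply, 295 - 5P = -20 + 2.5P gives 7.5P = 315, so P* = 42.
Then Q* = 295 - 5(42) = 85.
After the shift, demand is Qd = 322 - 5P.
New equilibrium: 342 = 7.5P, so P = 45.6 and Q = 94.
ΔQ = 94 - 85 = 9.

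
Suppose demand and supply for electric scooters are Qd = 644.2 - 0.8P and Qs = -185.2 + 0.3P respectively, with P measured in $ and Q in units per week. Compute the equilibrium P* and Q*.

P* = 754, Q* = 41

Set Qd = Qs: 644.2 - 0.8P = -185.2 + 0.3P, so 829.4 = 1.1P and P* = 754.
Substitute back: Q* = 644.2 - 0.8(754) = 41.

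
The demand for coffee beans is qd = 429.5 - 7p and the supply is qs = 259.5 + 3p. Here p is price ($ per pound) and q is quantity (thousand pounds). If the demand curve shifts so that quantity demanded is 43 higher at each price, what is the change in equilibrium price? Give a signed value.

Δp = 4.3

At equilibrium qd = qs, so 429.5 - 7p = 259.5 + 3p; collecting terms, 170 = 10p and p* = 17.
Then q* = 429.5 - 7(17) = 310.5.
After the shift, demand is qd = 472.5 - 7p.
New equilibrium: 213 = 10p, so p = 21.3 and q = 323.4.
Δp = 21.3 - 17 = 4.3.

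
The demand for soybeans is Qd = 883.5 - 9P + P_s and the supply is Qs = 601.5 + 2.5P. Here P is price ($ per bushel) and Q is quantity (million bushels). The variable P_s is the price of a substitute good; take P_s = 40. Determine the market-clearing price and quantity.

With P_s = 40, demand is Qd = 923.5 - 9P.
Equating demand and supply, 923.5 - 9P = 601.5 + 2.5P gives 11.5P = 322, so P* = 28.
Substitute back: Q* = 923.5 - 9(28) = 671.5.

P* = 28, Q* = 671.5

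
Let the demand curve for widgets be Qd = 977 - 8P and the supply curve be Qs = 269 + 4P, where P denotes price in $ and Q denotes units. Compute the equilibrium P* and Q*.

P* = 59, Q* = 505

At equilibrium Qd = Qs, so 977 - 8P = 269 + 4P; collecting terms, 708 = 12P and P* = 59.
Plugging P* into demand: Q* = 977 - 8(59) = 505.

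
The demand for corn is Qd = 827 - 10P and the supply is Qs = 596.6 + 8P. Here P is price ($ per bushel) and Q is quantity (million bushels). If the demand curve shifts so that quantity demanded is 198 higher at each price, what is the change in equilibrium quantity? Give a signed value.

Set Qd = Qs: 827 - 10P = 596.6 + 8P, so 230.4 = 18P and P* = 12.8.
From the demand curve, Q* = 827 - 10(12.8) = 699.
After the shift, demand is Qd = 1025 - 10P.
Re-solving, 18P = 428.4 gives P = 23.8 and Q = 787.
ΔQ = 787 - 699 = 88.

ΔQ = 88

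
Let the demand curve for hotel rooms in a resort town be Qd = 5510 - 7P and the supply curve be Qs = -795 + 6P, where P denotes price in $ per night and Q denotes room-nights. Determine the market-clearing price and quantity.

P* = 485, Q* = 2115

The market clears where 5510 - 7P = -795 + 6P. Rearranging, 13P = 6305, hence P* = 485.
Substitute back: Q* = 5510 - 7(485) = 2115.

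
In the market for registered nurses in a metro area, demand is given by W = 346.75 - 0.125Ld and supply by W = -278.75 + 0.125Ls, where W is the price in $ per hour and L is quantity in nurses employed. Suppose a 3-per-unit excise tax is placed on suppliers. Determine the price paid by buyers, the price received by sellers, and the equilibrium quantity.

W_b = 35.5, W_s = 32.5, L = 2490

Rewriting in direct form: Ld = 2774 - 8W and Ls = 2230 + 8W.
The tax drives a wedge W_b - W_s = 3. Substituting W_s = W_b - 3 into supply: Ls = 2206 + 8W_b.
Set Ld = Ls: 2774 - 8W_b = 2206 + 8W_b, so 568 = 16W_b and W_b = 35.5.
So W_s = 32.5 and the quantity traded is L = 2774 - 8(35.5) = 2490.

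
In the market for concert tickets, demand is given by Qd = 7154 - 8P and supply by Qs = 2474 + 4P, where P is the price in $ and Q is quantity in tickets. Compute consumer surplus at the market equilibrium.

The market clears where 7154 - 8P = 2474 + 4P. Rearranging, 12P = 4680, hence P* = 390.
Substitute back: Q* = 7154 - 8(390) = 4034.
Demand choke price (Qd = 0): P = 7154/8 = 894.25. Consumer surplus = ½ × (894.25 - 390) × 4034 = 1017072.25.

Consumer surplus = 1017072.25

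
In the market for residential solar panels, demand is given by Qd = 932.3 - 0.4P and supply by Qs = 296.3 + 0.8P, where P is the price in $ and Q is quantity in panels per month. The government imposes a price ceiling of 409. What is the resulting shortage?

At P = 409: Qd = 768.7 and Qs = 623.5.
Shortage = Qd - Qs = 768.7 - 623.5 = 145.2.

Shortage = 145.2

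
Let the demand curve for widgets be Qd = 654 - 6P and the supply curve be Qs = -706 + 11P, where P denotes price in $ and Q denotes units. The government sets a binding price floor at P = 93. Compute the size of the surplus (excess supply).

With P fixed at 93, quantity demanded is 96 and quantity supplied is 317.
Surplus = Qs - Qd = 317 - 96 = 221.

Surplus = 221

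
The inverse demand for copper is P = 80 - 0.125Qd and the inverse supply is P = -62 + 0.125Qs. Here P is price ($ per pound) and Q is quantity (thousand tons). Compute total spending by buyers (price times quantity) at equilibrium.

Total spending by buyers = 5112

Rewriting in direct form: Qd = 640 - 8P and Qs = 496 + 8P.
Equating demand and supply, 640 - 8P = 496 + 8P gives 16P = 144, so P* = 9.
Plugging P* into demand: Q* = 640 - 8(9) = 568.
Total spending by buyers = P* × Q* = 9 × 568 = 5112.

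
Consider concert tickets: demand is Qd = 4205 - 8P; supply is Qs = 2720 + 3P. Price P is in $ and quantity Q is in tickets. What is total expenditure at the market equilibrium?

Set Qd = Qs: 4205 - 8P = 2720 + 3P, so 1485 = 11P and P* = 135.
Substitute back: Q* = 4205 - 8(135) = 3125.
Total expenditure = P* × Q* = 135 × 3125 = 421875.

Total expenditure = 421875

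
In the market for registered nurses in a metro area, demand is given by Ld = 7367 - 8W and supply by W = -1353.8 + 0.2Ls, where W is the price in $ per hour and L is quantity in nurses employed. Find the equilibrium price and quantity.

W* = 46, L* = 6999

In direct form, Ls = 6769 + 5W.
Equating demand and supply, 7367 - 8W = 6769 + 5W gives 13W = 598, so W* = 46.
Substitute back: L* = 7367 - 8(46) = 6999.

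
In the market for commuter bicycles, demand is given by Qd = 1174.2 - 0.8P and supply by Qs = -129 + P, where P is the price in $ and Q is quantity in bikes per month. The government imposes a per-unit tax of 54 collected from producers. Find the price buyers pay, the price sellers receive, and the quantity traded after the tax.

The tax drives a wedge P_b - P_s = 54. Substituting P_s = P_b - 54 into supply: Qs = -183 + P_b.
Set Qd = Qs: 1174.2 - 0.8P_b = -183 + P_b, so 1357.2 = 1.8P_b and P_b = 754.
Then P_s = 754 - 54 = 700 and Q = 1174.2 - 0.8(754) = 571.

P_b = 754, P_s = 700, Q = 571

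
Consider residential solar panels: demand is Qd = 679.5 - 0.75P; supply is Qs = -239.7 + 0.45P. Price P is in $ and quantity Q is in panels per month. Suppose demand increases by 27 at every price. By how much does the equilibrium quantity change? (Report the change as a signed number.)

Set Qd = Qs: 679.5 - 0.75P = -239.7 + 0.45P, so 919.2 = 1.2P and P* = 766.
Plugging P* into demand: Q* = 679.5 - 0.75(766) = 105.
After the shift, demand is Qd = 706.5 - 0.75P.
New equilibrium: 946.2 = 1.2P, so P = 788.5 and Q = 115.125.
ΔQ = 115.125 - 105 = 10.125.

ΔQ = 10.125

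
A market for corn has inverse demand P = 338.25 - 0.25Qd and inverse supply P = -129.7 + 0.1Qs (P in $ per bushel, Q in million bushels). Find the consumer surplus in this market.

Consumer surplus = 223446.125

Solving each curve for Q: Qd = 1353 - 4P and Qs = 1297 + 10P.
Equating demand and supply, 1353 - 4P = 1297 + 10P gives 14P = 56, so P* = 4.
Plugging P* into demand: Q* = 1353 - 4(4) = 1337.
Demand choke price (Qd = 0): P = 1353/4 = 338.25. Consumer surplus = ½ × (338.25 - 4) × 1337 = 223446.125.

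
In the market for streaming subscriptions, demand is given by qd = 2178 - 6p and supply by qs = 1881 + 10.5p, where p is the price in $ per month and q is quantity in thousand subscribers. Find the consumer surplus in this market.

Equating demand and supply, 2178 - 6p = 1881 + 10.5p gives 16.5p = 297, so p* = 18.
Then q* = 2178 - 6(18) = 2070.
Demand choke price (qd = 0): p = 2178/6 = 363. Consumer surplus = ½ × (363 - 18) × 2070 = 357075.

Consumer surplus = 357075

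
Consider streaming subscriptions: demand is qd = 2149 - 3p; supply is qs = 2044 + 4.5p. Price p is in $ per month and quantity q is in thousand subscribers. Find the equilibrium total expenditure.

Total expenditure = 29498

At equilibrium qd = qs, so 2149 - 3p = 2044 + 4.5p; collecting terms, 105 = 7.5p and p* = 14.
Plugging p* into demand: q* = 2149 - 3(14) = 2107.
Total expenditure = p* × q* = 14 × 2107 = 29498.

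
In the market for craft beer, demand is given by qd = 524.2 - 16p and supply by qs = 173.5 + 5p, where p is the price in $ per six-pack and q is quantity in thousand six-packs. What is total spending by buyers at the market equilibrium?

Set qd = qs: 524.2 - 16p = 173.5 + 5p, so 350.7 = 21p and p* = 16.7.
Then q* = 524.2 - 16(16.7) = 257.
Total spending by buyers = p* × q* = 16.7 × 257 = 4291.9.

Total spending by buyers = 4291.9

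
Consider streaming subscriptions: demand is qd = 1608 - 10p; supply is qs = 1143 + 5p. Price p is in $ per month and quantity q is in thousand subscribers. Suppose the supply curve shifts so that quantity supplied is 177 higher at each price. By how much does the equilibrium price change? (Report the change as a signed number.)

Set qd = qs: 1608 - 10p = 1143 + 5p, so 465 = 15p and p* = 31.
From the demand curve, q* = 1608 - 10(31) = 1298.
After the shift, supply is qs = 1320 + 5p.
Re-solving, 15p = 288 gives p = 19.2 and q = 1416.
Δp = 19.2 - 31 = -11.8.

Δp = -11.8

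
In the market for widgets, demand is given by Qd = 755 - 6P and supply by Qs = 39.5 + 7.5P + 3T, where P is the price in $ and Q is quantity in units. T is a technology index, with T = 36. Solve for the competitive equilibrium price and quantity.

P* = 45, Q* = 485

With T = 36, supply is Qs = 147.5 + 7.5P.
At equilibrium Qd = Qs, so 755 - 6P = 147.5 + 7.5P; collecting terms, 607.5 = 13.5P and P* = 45.
Substitute back: Q* = 755 - 6(45) = 485.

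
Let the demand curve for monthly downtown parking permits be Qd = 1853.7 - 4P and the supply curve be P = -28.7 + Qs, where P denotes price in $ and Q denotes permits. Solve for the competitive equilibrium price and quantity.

Rewriting in direct form: Qs = 28.7 + P.
The market clears where 1853.7 - 4P = 28.7 + P. Rearranging, 5P = 1825, hence P* = 365.
Then Q* = 1853.7 - 4(365) = 393.7.

P* = 365, Q* = 393.7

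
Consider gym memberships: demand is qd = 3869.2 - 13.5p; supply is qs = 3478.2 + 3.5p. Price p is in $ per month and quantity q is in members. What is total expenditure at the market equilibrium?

Set qd = qs: 3869.2 - 13.5p = 3478.2 + 3.5p, so 391 = 17p and p* = 23.
Substitute back: q* = 3869.2 - 13.5(23) = 3558.7.
Total expenditure = p* × q* = 23 × 3558.7 = 81850.1.

Total expenditure = 81850.1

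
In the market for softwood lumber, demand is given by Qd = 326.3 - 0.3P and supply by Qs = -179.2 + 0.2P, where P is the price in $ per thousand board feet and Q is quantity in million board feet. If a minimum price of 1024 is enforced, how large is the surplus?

With P fixed at 1024, quantity demanded is 19.1 and quantity supplied is 25.6.
Surplus = Qs - Qd = 25.6 - 19.1 = 6.5.

Surplus = 6.5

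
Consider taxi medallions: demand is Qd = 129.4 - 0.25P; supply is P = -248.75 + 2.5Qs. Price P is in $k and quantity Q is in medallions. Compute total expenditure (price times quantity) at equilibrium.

Total expenditure = 5423.4

Rewriting in direct form: Qs = 99.5 + 0.4P.
Set Qd = Qs: 129.4 - 0.25P = 99.5 + 0.4P, so 29.9 = 0.65P and P* = 46.
Plugging P* into demand: Q* = 129.4 - 0.25(46) = 117.9.
Total expenditure = P* × Q* = 46 × 117.9 = 5423.4.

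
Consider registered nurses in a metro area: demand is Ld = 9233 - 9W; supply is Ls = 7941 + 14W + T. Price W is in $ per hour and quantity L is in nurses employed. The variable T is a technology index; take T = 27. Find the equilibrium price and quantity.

W* = 55, L* = 8738

With T = 27, supply is Ls = 7968 + 14W.
Equating demand and supply, 9233 - 9W = 7968 + 14W gives 23W = 1265, so W* = 55.
Substitute back: L* = 9233 - 9(55) = 8738.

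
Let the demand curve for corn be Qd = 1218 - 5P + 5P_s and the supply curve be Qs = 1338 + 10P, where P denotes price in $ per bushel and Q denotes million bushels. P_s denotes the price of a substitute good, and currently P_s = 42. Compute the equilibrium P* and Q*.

P* = 6, Q* = 1398

With P_s = 42, demand is Qd = 1428 - 5P.
The market clears where 1428 - 5P = 1338 + 10P. Rearranging, 15P = 90, hence P* = 6.
From the demand curve, Q* = 1428 - 5(6) = 1398.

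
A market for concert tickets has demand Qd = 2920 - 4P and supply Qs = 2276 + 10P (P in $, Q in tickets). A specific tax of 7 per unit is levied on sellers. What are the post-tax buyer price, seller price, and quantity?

P_b = 51, P_s = 44, Q = 2716

Sellers keep P_s = P_b - 7 per unit, so supply in terms of the buyer price is Qs = 2206 + 10P_b.
Market clearing requires 2920 - 4P_b = 2206 + 10P_b; hence 714 = 14P_b and P_b = 51.
So P_s = 44 and the quantity traded is Q = 2920 - 4(51) = 2716.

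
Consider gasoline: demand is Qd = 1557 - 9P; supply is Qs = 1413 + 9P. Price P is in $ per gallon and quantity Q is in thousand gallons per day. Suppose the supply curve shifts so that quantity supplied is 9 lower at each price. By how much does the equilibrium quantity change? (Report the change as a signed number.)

ΔQ = -4.5

At equilibrium Qd = Qs, so 1557 - 9P = 1413 + 9P; collecting terms, 144 = 18P and P* = 8.
Plugging P* into demand: Q* = 1557 - 9(8) = 1485.
After the shift, supply is Qs = 1404 + 9P.
Re-solving, 18P = 153 gives P = 8.5 and Q = 1480.5.
ΔQ = 1480.5 - 1485 = -4.5.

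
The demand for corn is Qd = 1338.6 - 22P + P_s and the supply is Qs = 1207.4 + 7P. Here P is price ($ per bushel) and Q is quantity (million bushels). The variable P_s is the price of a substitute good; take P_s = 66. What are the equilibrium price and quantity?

P* = 6.8, Q* = 1255

With P_s = 66, demand is Qd = 1404.6 - 22P.
Equating demand and supply, 1404.6 - 22P = 1207.4 + 7P gives 29P = 197.2, so P* = 6.8.
Substitute back: Q* = 1404.6 - 22(6.8) = 1255.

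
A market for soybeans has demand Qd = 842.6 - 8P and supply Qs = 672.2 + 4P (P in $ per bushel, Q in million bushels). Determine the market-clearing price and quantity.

P* = 14.2, Q* = 729

Equating demand and supply, 842.6 - 8P = 672.2 + 4P gives 12P = 170.4, so P* = 14.2.
Plugging P* into demand: Q* = 842.6 - 8(14.2) = 729.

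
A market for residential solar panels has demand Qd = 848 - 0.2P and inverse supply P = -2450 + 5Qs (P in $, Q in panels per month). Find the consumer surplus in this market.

Solving each curve for Q: Qs = 490 + 0.2P.
Equating demand and supply, 848 - 0.2P = 490 + 0.2P gives 0.4P = 358, so P* = 895.
Substitute back: Q* = 848 - 0.2(895) = 669.
Demand choke price (Qd = 0): P = 848/0.2 = 4240. Consumer surplus = ½ × (4240 - 895) × 669 = 1118902.5.

Consumer surplus = 1118902.5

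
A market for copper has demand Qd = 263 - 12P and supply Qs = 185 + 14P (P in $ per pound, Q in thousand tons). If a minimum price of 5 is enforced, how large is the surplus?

With P fixed at 5, quantity demanded is 203 and quantity supplied is 255.
Surplus = Qs - Qd = 255 - 203 = 52.

Surplus = 52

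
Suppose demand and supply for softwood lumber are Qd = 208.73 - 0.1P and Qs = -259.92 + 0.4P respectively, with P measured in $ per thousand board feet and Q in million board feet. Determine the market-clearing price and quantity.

P* = 937.3, Q* = 115

Set Qd = Qs: 208.73 - 0.1P = -259.92 + 0.4P, so 468.65 = 0.5P and P* = 937.3.
Substitute back: Q* = 208.73 - 0.1(937.3) = 115.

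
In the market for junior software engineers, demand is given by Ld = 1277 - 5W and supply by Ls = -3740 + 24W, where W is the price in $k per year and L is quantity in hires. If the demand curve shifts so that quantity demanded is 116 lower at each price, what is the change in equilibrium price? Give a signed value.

Equating demand and supply, 1277 - 5W = -3740 + 24W gives 29W = 5017, so W* = 173.
From the demand curve, L* = 1277 - 5(173) = 412.
After the shift, demand is Ld = 1161 - 5W.
Re-solving, 29W = 4901 gives W = 169 and L = 316.
ΔW = 169 - 173 = -4.

ΔW = -4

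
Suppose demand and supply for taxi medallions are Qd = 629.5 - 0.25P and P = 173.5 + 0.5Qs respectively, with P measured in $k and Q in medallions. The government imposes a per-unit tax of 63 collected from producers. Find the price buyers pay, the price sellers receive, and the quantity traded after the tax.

Inverting to quantity form: Qs = -347 + 2P.
With a tax of 63 on producers, they supply based on the net price P_s = P_b - 63, so Qs = -473 + 2P_b.
Set Qd = Qs: 629.5 - 0.25P_b = -473 + 2P_b, so 1102.5 = 2.25P_b and P_b = 490.
Then P_s = 490 - 63 = 427 and Q = 629.5 - 0.25(490) = 507.

P_b = 490, P_s = 427, Q = 507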